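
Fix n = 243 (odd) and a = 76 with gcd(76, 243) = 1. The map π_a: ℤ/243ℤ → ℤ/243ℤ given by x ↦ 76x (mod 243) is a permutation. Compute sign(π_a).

Trace 130: π^k(130) = [130, 160, 10, 31, 169, 208, 13] for k=0..6.
π_76 has 11 disjoint cycles with lengths [81, 81, 27, 27, 9, 9, 3, 3, 1, 1, 1] on {0,…,242}.
With 11 cycles on 243 points, sign = (−1)^{243−11} = +1.

+1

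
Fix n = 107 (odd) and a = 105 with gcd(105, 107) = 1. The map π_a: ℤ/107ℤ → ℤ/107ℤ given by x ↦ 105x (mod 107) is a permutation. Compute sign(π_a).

+1

Trace 11: π^k(11) = [11, 85, 44, 19, 69, 76, 62] for k=0..6.
Cycle type of π: 53×2 + 1; total 3 cycles.
Σ(ℓ_i−1) = 107−3 = 104; sign = (−1)^104 = +1.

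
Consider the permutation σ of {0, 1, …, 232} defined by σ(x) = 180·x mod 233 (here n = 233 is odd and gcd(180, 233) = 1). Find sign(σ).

Trace 220: π^k(220) = [220, 223, 64, 103, 133, 174, 98] for k=0..6.
Decompose π into cycles: lengths [232, 1] (2 cycles, including the fixed point 0).
sign(π) = (−1)^{n − #cycles} = (−1)^{233−2} = (−1)^231 = -1.

-1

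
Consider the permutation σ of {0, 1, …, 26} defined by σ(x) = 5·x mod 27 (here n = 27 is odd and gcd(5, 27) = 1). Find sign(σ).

-1

Orbit of 22 under x↦5x: [22, 2, 10, 23, 7, 8, 13]… (length divides ord_27(5)).
Cycle type of π: 18 + 6 + 2 + 1; total 4 cycles.
Σ(ℓ_i−1) = 27−4 = 23; sign = (−1)^23 = -1.
(5|27)_J = -1 (Zolotarev's lemma cross-check).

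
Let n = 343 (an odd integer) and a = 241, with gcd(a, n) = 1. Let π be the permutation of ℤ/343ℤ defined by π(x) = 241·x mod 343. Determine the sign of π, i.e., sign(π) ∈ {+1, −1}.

-1

Start at x=312: 312 → 75 → 239 → 318 → 149 → 237 → 179 → … (one orbit).
The orbit structure of x ↦ 241x mod 343: 4 orbits of sizes [294, 42, 6, 1].
sign(π) = (−1)^{n − #cycles} = (−1)^{343−4} = (−1)^339 = -1.
(241|343)_J = -1 (Zolotarev's lemma cross-check).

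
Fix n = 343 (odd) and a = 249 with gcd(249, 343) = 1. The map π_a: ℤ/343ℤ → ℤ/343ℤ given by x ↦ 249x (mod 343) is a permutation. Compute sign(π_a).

+1

Orbit of 211 under x↦249x: [211, 60, 191, 225, 116, 72, 92]… (length divides ord_343(249)).
π_249 has 7 disjoint cycles with lengths [147, 147, 21, 21, 3, 3, 1] on {0,…,342}.
sign(π) = (−1)^{n − #cycles} = (−1)^{343−7} = (−1)^336 = +1.
Via Zolotarev, sign(π_{249}) = (249|343) = +1.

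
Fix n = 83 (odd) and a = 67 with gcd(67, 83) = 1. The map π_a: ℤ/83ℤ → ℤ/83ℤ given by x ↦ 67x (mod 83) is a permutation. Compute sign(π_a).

-1

Orbit of 67 under x↦67x: [67, 7, 54, 49, 46, 11, 73]… (length divides ord_83(67)).
2 cycles of lengths [82, 1].
2 cycles on 83: each ℓ→(−1)^(ℓ−1), product (−1)^81 = -1.
Zolotarev: (67|83) = -1, matching the cycle-count sign.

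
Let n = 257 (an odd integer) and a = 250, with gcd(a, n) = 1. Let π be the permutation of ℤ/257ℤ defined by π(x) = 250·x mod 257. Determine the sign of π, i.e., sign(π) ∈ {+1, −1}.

-1

Start at x=72: 72 → 10 → 187 → 233 → 168 → 109 → 8 → … (one orbit).
The orbit structure of x ↦ 250x mod 257: 2 orbits of sizes [256, 1].
2 cycles on 257: each ℓ→(−1)^(ℓ−1), product (−1)^255 = -1.
Check: (250/257) = -1 by Zolotarev.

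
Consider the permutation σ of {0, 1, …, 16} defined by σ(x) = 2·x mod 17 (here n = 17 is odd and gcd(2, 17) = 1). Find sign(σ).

Orbit of 1 under x↦2x: [1, 2, 4, 8, 16, 15, 13]… (length divides ord_17(2)).
3 cycles of lengths [8, 8, 1].
3 cycles on 17: each ℓ→(−1)^(ℓ−1), product (−1)^14 = +1.
Zolotarev: (2|17) = +1, matching the cycle-count sign.

+1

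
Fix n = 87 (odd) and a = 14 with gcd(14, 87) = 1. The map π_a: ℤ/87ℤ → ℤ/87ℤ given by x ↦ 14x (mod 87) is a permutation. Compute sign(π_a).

Trace 52: π^k(52) = [52, 32, 13, 8, 25, 2, 28] for k=0..6.
Cycle type of π: 28×3 + 2 + 1; total 5 cycles.
n − c = 87 − 5 = 82; sign = (−1)^82 = +1.
(14|87)_J = +1 (Zolotarev's lemma cross-check).

+1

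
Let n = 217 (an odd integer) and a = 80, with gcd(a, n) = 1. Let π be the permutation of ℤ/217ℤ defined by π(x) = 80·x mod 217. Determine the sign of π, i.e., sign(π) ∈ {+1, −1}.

Start at x=100: 100 → 188 → 67 → 152 → 8 → 206 → 205 → … (one orbit).
The orbit structure of x ↦ 80x mod 217: 10 orbits of sizes [30, 30, 30, 30, 30, 30, 15, 15, 6, 1].
With 10 cycles on 217 points, sign = (−1)^{217−10} = -1.

-1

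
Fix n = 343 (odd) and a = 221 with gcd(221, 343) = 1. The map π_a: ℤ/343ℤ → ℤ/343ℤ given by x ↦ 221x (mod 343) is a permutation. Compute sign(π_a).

+1

Start at x=226: 226 → 211 → 326 → 16 → 106 → 102 → 247 → … (one orbit).
Cycle type of π: 147×2 + 21×2 + 3×2 + 1; total 7 cycles.
sign(π) = (−1)^{n − #cycles} = (−1)^{343−7} = (−1)^336 = +1.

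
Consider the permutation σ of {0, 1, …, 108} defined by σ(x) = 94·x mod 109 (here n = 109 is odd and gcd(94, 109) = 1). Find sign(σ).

Orbit of 9 under x↦94x: [9, 83, 63, 36, 5, 34, 35]… (length divides ord_109(94)).
Decompose π into cycles: lengths [54, 54, 1] (3 cycles, including the fixed point 0).
sign(π) = (−1)^{n − #cycles} = (−1)^{109−3} = (−1)^106 = +1.
Zolotarev: (94|109) = +1, matching the cycle-count sign.

+1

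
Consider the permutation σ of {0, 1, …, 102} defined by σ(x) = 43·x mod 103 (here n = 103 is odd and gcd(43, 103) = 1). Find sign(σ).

Orbit of 85 under x↦43x: [85, 50, 90, 59, 65, 14, 87]… (length divides ord_103(43)).
2 cycles of lengths [102, 1].
103 − 2 = 101 transpositions; sign(π) = (−1)^101 = -1.
Zolotarev: (43|103) = -1, matching the cycle-count sign.

-1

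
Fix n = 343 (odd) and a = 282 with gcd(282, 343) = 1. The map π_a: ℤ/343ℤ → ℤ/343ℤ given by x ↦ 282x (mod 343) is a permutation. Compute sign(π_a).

+1

Start at x=100: 100 → 74 → 288 → 268 → 116 → 127 → 142 → … (one orbit).
Cycle lengths of π_282 on ℤ/343ℤ: [147, 147, 21, 21, 3, 3, 1]; 7 cycles in total.
With 7 cycles on 343 points, sign = (−1)^{343−7} = +1.
Zolotarev: (282|343) = +1, matching the cycle-count sign.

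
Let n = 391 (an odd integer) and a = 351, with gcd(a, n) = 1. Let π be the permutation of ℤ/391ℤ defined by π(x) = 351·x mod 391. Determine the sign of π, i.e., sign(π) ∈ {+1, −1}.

Trace 121: π^k(121) = [121, 243, 55, 146, 25, 173, 118] for k=0..6.
The orbit structure of x ↦ 351x mod 391: 6 orbits of sizes [176, 176, 16, 11, 11, 1].
With 6 cycles on 391 points, sign = (−1)^{391−6} = -1.
Check: (351/391) = -1 by Zolotarev.

-1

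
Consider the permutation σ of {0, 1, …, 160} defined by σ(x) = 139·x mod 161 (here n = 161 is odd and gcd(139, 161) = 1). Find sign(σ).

Orbit of 1 under x↦139x: [1, 139]… (length divides ord_161(139)).
Cycle type of π: 2×69 + 1×23; total 92 cycles.
92 cycles on 161: each ℓ→(−1)^(ℓ−1), product (−1)^69 = -1.
The Jacobi symbol (139|161) = -1 (Zolotarev) agrees.

-1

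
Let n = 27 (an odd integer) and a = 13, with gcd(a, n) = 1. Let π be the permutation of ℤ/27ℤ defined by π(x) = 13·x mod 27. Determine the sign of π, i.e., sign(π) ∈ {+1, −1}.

Start at x=1: 1 → 13 → 7 → 10 → 22 → 16 → 19 → … (one orbit).
π_13 has 7 disjoint cycles with lengths [9, 9, 3, 3, 1, 1, 1] on {0,…,26}.
n − c = 27 − 7 = 20; sign = (−1)^20 = +1.
Zolotarev: (13|27) = +1, matching the cycle-count sign.

+1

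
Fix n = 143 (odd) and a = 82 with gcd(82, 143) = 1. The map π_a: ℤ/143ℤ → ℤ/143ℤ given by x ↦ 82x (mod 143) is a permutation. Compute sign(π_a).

+1

Orbit of 133 under x↦82x: [133, 38, 113, 114, 53, 56, 16]… (length divides ord_143(82)).
Cycle type of π: 30×4 + 6×2 + 5×2 + 1; total 9 cycles.
Σ(ℓ_i−1) = 143−9 = 134; sign = (−1)^134 = +1.
Zolotarev: (82|143) = +1, matching the cycle-count sign.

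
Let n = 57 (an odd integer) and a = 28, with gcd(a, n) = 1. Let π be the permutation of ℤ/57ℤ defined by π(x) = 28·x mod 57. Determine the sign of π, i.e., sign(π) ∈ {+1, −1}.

+1

Orbit of 28 under x↦28x: [28, 43, 7, 25, 16, 49, 4]… (length divides ord_57(28)).
Cycle lengths of π_28 on ℤ/57ℤ: [9, 9, 9, 9, 9, 9, 1, 1, 1]; 9 cycles in total.
Σ(ℓ_i−1) = 57−9 = 48; sign = (−1)^48 = +1.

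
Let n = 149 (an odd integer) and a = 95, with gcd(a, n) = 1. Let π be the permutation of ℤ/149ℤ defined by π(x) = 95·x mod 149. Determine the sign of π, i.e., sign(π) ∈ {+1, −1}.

+1

Orbit of 37 under x↦95x: [37, 88, 16, 30, 19, 17, 125]… (length divides ord_149(95)).
Decompose π into cycles: lengths [37, 37, 37, 37, 1] (5 cycles, including the fixed point 0).
With 5 cycles on 149 points, sign = (−1)^{149−5} = +1.
(95|149)_J = +1 (Zolotarev's lemma cross-check).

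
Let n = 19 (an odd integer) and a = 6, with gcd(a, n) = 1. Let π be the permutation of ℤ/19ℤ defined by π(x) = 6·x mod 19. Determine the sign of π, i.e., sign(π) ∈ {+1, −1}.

+1

Start at x=16: 16 → 1 → 6 → 17 → 7 → 4 → 5 → … (one orbit).
3 cycles of lengths [9, 9, 1].
19 − 3 = 16 transpositions; sign(π) = (−1)^16 = +1.
(6|19)_J = +1 (Zolotarev's lemma cross-check).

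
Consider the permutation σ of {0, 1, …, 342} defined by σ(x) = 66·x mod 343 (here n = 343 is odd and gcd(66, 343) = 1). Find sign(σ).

Trace 136: π^k(136) = [136, 58, 55, 200, 166, 323, 52] for k=0..6.
The orbit structure of x ↦ 66x mod 343: 4 orbits of sizes [294, 42, 6, 1].
4 cycles on 343: each ℓ→(−1)^(ℓ−1), product (−1)^339 = -1.

-1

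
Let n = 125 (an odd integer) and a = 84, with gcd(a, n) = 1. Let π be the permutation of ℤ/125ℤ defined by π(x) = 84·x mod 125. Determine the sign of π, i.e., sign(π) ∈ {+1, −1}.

Trace 64: π^k(64) = [64, 1, 84, 56, 79, 11, 49] for k=0..6.
7 cycles of lengths [50, 50, 10, 10, 2, 2, 1].
125 − 7 = 118 transpositions; sign(π) = (−1)^118 = +1.

+1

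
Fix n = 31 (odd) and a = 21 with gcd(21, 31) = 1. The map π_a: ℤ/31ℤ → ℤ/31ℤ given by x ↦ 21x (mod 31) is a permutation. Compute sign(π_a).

-1

Orbit of 13 under x↦21x: [13, 25, 29, 20, 17, 16, 26]… (length divides ord_31(21)).
Cycle lengths of π_21 on ℤ/31ℤ: [30, 1]; 2 cycles in total.
n − c = 31 − 2 = 29; sign = (−1)^29 = -1.
Zolotarev: (21|31) = -1, matching the cycle-count sign.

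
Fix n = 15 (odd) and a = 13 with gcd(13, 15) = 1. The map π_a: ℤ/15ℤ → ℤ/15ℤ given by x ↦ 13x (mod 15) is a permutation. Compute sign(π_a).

-1

Start at x=4: 4 → 7 → 1 → 13 → 4 (one orbit).
6 cycles of lengths [4, 4, 4, 1, 1, 1].
sign(π) = (−1)^{n − #cycles} = (−1)^{15−6} = (−1)^9 = -1.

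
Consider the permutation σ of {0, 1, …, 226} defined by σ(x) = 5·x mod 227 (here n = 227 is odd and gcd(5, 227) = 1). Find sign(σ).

-1

Trace 68: π^k(68) = [68, 113, 111, 101, 51, 28, 140] for k=0..6.
Cycle lengths of π_5 on ℤ/227ℤ: [226, 1]; 2 cycles in total.
With 2 cycles on 227 points, sign = (−1)^{227−2} = -1.
The Jacobi symbol (5|227) = -1 (Zolotarev) agrees.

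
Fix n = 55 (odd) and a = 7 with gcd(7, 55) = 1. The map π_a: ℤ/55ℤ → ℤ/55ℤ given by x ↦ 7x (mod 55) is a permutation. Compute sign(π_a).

+1

Trace 4: π^k(4) = [4, 28, 31, 52, 34, 18, 16] for k=0..6.
π_7 has 5 disjoint cycles with lengths [20, 20, 10, 4, 1] on {0,…,54}.
55 − 5 = 50 transpositions; sign(π) = (−1)^50 = +1.
Zolotarev: (7|55) = +1, matching the cycle-count sign.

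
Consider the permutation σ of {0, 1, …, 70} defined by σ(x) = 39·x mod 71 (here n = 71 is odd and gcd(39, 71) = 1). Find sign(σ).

-1

Trace 39: π^k(39) = [39, 30, 34, 48, 26, 20, 70] for k=0..6.
The orbit structure of x ↦ 39x mod 71: 6 orbits of sizes [14, 14, 14, 14, 14, 1].
Σ(ℓ_i−1) = 71−6 = 65; sign = (−1)^65 = -1.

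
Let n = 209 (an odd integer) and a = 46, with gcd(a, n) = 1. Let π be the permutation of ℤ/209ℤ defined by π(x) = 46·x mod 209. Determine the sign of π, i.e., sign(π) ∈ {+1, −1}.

Orbit of 164 under x↦46x: [164, 20, 84, 102, 94, 144, 145]… (length divides ord_209(46)).
Cycle lengths of π_46 on ℤ/209ℤ: [30, 30, 30, 30, 30, 30, 10, 6, 6, 6, 1]; 11 cycles in total.
Σ(ℓ_i−1) = 209−11 = 198; sign = (−1)^198 = +1.
Check: (46/209) = +1 by Zolotarev.

+1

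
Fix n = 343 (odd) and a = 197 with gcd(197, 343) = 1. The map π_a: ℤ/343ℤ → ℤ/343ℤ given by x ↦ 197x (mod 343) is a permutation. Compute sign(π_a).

+1

Start at x=295: 295 → 148 → 1 → 197 → 50 → 246 → 99 → 295 (one orbit).
π_197 has 91 disjoint cycles with lengths [7, 7, 7, 7, 7, 7, 7, 7, 7, 7, 7, 7, 7, 7, 7, 7, 7, 7, 7, 7, 7, 7, 7, 7, 7, 7, 7, 7, 7, 7, 7, 7, 7, 7, 7, 7, 7, 7, 7, 7, 7, 7, 1, 1, 1, 1, 1, 1, 1, 1, 1, 1, 1, 1, 1, 1, 1, 1, 1, 1, 1, 1, 1, 1, 1, 1, 1, 1, 1, 1, 1, 1, 1, 1, 1, 1, 1, 1, 1, 1, 1, 1, 1, 1, 1, 1, 1, 1, 1, 1, 1] on {0,…,342}.
n − c = 343 − 91 = 252; sign = (−1)^252 = +1.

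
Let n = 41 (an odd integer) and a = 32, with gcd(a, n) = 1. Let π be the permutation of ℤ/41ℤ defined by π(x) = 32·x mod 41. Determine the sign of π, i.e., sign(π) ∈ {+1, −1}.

+1

Trace 32: π^k(32) = [32, 40, 9, 1] for k=0..3.
Cycle lengths of π_32 on ℤ/41ℤ: [4, 4, 4, 4, 4, 4, 4, 4, 4, 4, 1]; 11 cycles in total.
11 cycles on 41: each ℓ→(−1)^(ℓ−1), product (−1)^30 = +1.
The Jacobi symbol (32|41) = +1 (Zolotarev) agrees.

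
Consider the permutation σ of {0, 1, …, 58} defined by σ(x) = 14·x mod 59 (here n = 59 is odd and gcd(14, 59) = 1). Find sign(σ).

Trace 25: π^k(25) = [25, 55, 3, 42, 57, 31, 21] for k=0..6.
π_14 has 2 disjoint cycles with lengths [58, 1] on {0,…,58}.
sign(π) = (−1)^{n − #cycles} = (−1)^{59−2} = (−1)^57 = -1.
Check: (14/59) = -1 by Zolotarev.

-1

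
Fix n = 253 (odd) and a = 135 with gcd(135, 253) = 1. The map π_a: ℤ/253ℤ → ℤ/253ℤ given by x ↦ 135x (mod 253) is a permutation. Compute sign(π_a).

Trace 234: π^k(234) = [234, 218, 82, 191, 232, 201, 64] for k=0..6.
6 cycles of lengths [110, 110, 22, 5, 5, 1].
sign(π) = (−1)^{n − #cycles} = (−1)^{253−6} = (−1)^247 = -1.
Check: (135/253) = -1 by Zolotarev.

-1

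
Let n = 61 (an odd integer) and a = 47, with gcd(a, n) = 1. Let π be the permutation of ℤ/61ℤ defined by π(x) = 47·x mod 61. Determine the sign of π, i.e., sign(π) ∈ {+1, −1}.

Start at x=1: 1 → 47 → 13 → 1 (one orbit).
Cycle type of π: 3×20 + 1; total 21 cycles.
With 21 cycles on 61 points, sign = (−1)^{61−21} = +1.

+1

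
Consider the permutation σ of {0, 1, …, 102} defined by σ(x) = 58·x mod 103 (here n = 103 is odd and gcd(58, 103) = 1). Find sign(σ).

Orbit of 19 under x↦58x: [19, 72, 56, 55, 100, 32, 2]… (length divides ord_103(58)).
Decompose π into cycles: lengths [51, 51, 1] (3 cycles, including the fixed point 0).
With 3 cycles on 103 points, sign = (−1)^{103−3} = +1.
Zolotarev: (58|103) = +1, matching the cycle-count sign.

+1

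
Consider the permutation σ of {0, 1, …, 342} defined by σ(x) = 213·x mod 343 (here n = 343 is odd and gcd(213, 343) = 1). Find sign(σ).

-1

Start at x=120: 120 → 178 → 184 → 90 → 305 → 138 → 239 → … (one orbit).
Decompose π into cycles: lengths [294, 42, 6, 1] (4 cycles, including the fixed point 0).
sign(π) = (−1)^{n − #cycles} = (−1)^{343−4} = (−1)^339 = -1.
Check: (213/343) = -1 by Zolotarev.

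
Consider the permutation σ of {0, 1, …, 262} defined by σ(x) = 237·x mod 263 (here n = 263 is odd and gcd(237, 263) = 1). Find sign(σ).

Trace 72: π^k(72) = [72, 232, 17, 84, 183, 239, 98] for k=0..6.
Cycle lengths of π_237 on ℤ/263ℤ: [262, 1]; 2 cycles in total.
n − c = 263 − 2 = 261; sign = (−1)^261 = -1.

-1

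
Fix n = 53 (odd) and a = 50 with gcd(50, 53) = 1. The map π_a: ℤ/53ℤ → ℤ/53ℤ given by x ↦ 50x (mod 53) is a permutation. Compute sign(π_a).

Orbit of 29 under x↦50x: [29, 19, 49, 12, 17, 2, 47]… (length divides ord_53(50)).
π_50 has 2 disjoint cycles with lengths [52, 1] on {0,…,52}.
Σ(ℓ_i−1) = 53−2 = 51; sign = (−1)^51 = -1.
Zolotarev: (50|53) = -1, matching the cycle-count sign.

-1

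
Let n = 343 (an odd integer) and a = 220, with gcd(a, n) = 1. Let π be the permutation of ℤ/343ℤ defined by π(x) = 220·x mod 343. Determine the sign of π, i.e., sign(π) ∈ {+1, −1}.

-1

Trace 117: π^k(117) = [117, 15, 213, 212, 335, 298, 47] for k=0..6.
4 cycles of lengths [294, 42, 6, 1].
sign(π) = (−1)^{n − #cycles} = (−1)^{343−4} = (−1)^339 = -1.
The Jacobi symbol (220|343) = -1 (Zolotarev) agrees.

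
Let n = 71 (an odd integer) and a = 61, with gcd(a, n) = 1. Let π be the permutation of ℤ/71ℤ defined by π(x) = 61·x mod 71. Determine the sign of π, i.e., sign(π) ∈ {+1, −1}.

Orbit of 45 under x↦61x: [45, 47, 27, 14, 2, 51, 58]… (length divides ord_71(61)).
π_61 has 2 disjoint cycles with lengths [70, 1] on {0,…,70}.
sign(π) = (−1)^{n − #cycles} = (−1)^{71−2} = (−1)^69 = -1.
Via Zolotarev, sign(π_{61}) = (61|71) = -1.

-1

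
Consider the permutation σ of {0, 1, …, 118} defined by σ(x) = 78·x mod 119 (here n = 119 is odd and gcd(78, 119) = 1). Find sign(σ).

-1

Trace 50: π^k(50) = [50, 92, 36, 71, 64, 113, 8] for k=0..6.
Cycle type of π: 16×7 + 1×7; total 14 cycles.
sign(π) = (−1)^{n − #cycles} = (−1)^{119−14} = (−1)^105 = -1.
Via Zolotarev, sign(π_{78}) = (78|119) = -1.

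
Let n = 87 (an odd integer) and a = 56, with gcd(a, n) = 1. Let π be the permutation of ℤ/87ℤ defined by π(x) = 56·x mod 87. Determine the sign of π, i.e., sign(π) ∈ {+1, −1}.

Trace 32: π^k(32) = [32, 52, 41, 34, 77, 49, 47] for k=0..6.
Decompose π into cycles: lengths [28, 28, 28, 2, 1] (5 cycles, including the fixed point 0).
87 − 5 = 82 transpositions; sign(π) = (−1)^82 = +1.

+1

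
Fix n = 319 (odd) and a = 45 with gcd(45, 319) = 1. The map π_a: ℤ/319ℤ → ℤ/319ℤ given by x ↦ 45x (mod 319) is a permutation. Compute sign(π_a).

Orbit of 210 under x↦45x: [210, 199, 23, 78, 1, 45, 111]… (length divides ord_319(45)).
55 cycles of lengths [7, 7, 7, 7, 7, 7, 7, 7, 7, 7, 7, 7, 7, 7, 7, 7, 7, 7, 7, 7, 7, 7, 7, 7, 7, 7, 7, 7, 7, 7, 7, 7, 7, 7, 7, 7, 7, 7, 7, 7, 7, 7, 7, 7, 1, 1, 1, 1, 1, 1, 1, 1, 1, 1, 1].
n − c = 319 − 55 = 264; sign = (−1)^264 = +1.
Via Zolotarev, sign(π_{45}) = (45|319) = +1.

+1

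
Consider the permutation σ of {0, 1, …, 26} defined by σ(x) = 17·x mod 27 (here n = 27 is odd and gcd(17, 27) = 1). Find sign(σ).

-1

Orbit of 26 under x↦17x: [26, 10, 8, 1, 17, 19]… (length divides ord_27(17)).
Cycle type of π: 6×3 + 2×4 + 1; total 8 cycles.
n − c = 27 − 8 = 19; sign = (−1)^19 = -1.
Zolotarev: (17|27) = -1, matching the cycle-count sign.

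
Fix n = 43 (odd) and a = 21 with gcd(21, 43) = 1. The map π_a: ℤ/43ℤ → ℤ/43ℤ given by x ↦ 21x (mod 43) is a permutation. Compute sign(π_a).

Start at x=11: 11 → 16 → 35 → 4 → 41 → 1 → 21 → 11 (one orbit).
Decompose π into cycles: lengths [7, 7, 7, 7, 7, 7, 1] (7 cycles, including the fixed point 0).
Σ(ℓ_i−1) = 43−7 = 36; sign = (−1)^36 = +1.
Zolotarev: (21|43) = +1, matching the cycle-count sign.

+1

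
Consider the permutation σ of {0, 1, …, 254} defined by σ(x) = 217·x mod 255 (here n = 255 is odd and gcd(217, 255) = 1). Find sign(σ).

Start at x=1: 1 → 217 → 169 → 208 → 1 (one orbit).
Cycle lengths of π_217 on ℤ/255ℤ: [4, 4, 4, 4, 4, 4, 4, 4, 4, 4, 4, 4, 4, 4, 4, 4, 4, 4, 4, 4, 4, 4, 4, 4, 4, 4, 4, 4, 4, 4, 4, 4, 4, 4, 4, 4, 4, 4, 4, 4, 4, 4, 4, 4, 4, 4, 4, 4, 4, 4, 4, 4, 4, 4, 4, 4, 4, 4, 4, 4, 4, 4, 4, 1, 1, 1]; 66 cycles in total.
255 − 66 = 189 transpositions; sign(π) = (−1)^189 = -1.

-1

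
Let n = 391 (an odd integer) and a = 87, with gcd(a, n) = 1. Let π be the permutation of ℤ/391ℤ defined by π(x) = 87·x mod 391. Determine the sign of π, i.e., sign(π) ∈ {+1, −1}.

+1

Trace 117: π^k(117) = [117, 13, 349, 256, 376, 259, 246] for k=0..6.
Cycle type of π: 88×4 + 11×2 + 8×2 + 1; total 9 cycles.
Σ(ℓ_i−1) = 391−9 = 382; sign = (−1)^382 = +1.
Via Zolotarev, sign(π_{87}) = (87|391) = +1.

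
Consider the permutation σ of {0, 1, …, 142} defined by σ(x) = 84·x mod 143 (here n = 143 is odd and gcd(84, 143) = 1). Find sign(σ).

+1

Orbit of 82 under x↦84x: [82, 24, 14, 32, 114, 138, 9]… (length divides ord_143(84)).
π_84 has 5 disjoint cycles with lengths [60, 60, 12, 10, 1] on {0,…,142}.
143 − 5 = 138 transpositions; sign(π) = (−1)^138 = +1.
Zolotarev: (84|143) = +1, matching the cycle-count sign.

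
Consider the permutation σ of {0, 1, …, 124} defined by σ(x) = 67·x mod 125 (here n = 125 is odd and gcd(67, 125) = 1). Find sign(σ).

Start at x=39: 39 → 113 → 71 → 7 → 94 → 48 → 91 → … (one orbit).
Cycle lengths of π_67 on ℤ/125ℤ: [100, 20, 4, 1]; 4 cycles in total.
Σ(ℓ_i−1) = 125−4 = 121; sign = (−1)^121 = -1.
Zolotarev: (67|125) = -1, matching the cycle-count sign.

-1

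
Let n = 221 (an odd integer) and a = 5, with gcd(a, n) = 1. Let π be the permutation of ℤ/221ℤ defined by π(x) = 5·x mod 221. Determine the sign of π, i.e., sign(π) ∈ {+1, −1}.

Trace 31: π^k(31) = [31, 155, 112, 118, 148, 77, 164] for k=0..6.
Cycle lengths of π_5 on ℤ/221ℤ: [16, 16, 16, 16, 16, 16, 16, 16, 16, 16, 16, 16, 16, 4, 4, 4, 1]; 17 cycles in total.
n − c = 221 − 17 = 204; sign = (−1)^204 = +1.
Zolotarev: (5|221) = +1, matching the cycle-count sign.

+1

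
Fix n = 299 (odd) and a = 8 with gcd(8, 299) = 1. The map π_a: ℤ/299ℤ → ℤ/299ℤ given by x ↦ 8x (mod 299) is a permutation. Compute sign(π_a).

-1

Trace 174: π^k(174) = [174, 196, 73, 285, 187, 1, 8] for k=0..6.
The orbit structure of x ↦ 8x mod 299: 12 orbits of sizes [44, 44, 44, 44, 44, 44, 11, 11, 4, 4, 4, 1].
299 − 12 = 287 transpositions; sign(π) = (−1)^287 = -1.
The Jacobi symbol (8|299) = -1 (Zolotarev) agrees.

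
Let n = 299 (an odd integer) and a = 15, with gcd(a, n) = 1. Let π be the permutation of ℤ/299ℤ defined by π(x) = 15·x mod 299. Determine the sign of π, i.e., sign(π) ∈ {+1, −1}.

+1

Start at x=67: 67 → 108 → 125 → 81 → 19 → 285 → 89 → … (one orbit).
Decompose π into cycles: lengths [132, 132, 22, 12, 1] (5 cycles, including the fixed point 0).
With 5 cycles on 299 points, sign = (−1)^{299−5} = +1.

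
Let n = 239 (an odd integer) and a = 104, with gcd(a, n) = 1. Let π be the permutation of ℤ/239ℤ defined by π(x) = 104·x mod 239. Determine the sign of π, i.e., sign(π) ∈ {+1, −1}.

-1

Start at x=37: 37 → 24 → 106 → 30 → 13 → 157 → 76 → … (one orbit).
The orbit structure of x ↦ 104x mod 239: 2 orbits of sizes [238, 1].
2 cycles on 239: each ℓ→(−1)^(ℓ−1), product (−1)^237 = -1.
Zolotarev: (104|239) = -1, matching the cycle-count sign.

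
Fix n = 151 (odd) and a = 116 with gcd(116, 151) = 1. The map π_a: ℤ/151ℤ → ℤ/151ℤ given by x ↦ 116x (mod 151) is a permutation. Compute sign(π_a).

Trace 20: π^k(20) = [20, 55, 38, 29, 42, 40, 110] for k=0..6.
Cycle type of π: 75×2 + 1; total 3 cycles.
3 cycles on 151: each ℓ→(−1)^(ℓ−1), product (−1)^148 = +1.
Zolotarev: (116|151) = +1, matching the cycle-count sign.

+1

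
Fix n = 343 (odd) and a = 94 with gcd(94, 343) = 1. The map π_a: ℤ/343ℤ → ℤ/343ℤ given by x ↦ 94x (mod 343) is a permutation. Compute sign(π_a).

-1

Start at x=148: 148 → 192 → 212 → 34 → 109 → 299 → 323 → … (one orbit).
The orbit structure of x ↦ 94x mod 343: 4 orbits of sizes [294, 42, 6, 1].
With 4 cycles on 343 points, sign = (−1)^{343−4} = -1.
The Jacobi symbol (94|343) = -1 (Zolotarev) agrees.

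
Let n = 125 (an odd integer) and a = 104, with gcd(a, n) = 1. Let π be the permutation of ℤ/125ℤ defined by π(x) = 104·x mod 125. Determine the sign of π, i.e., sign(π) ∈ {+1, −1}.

Trace 76: π^k(76) = [76, 29, 16, 39, 56, 74, 71] for k=0..6.
Cycle type of π: 50×2 + 10×2 + 2×2 + 1; total 7 cycles.
7 cycles on 125: each ℓ→(−1)^(ℓ−1), product (−1)^118 = +1.
The Jacobi symbol (104|125) = +1 (Zolotarev) agrees.

+1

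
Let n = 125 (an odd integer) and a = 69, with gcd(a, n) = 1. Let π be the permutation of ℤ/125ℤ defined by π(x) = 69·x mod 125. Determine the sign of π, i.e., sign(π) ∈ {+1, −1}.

+1

Start at x=6: 6 → 39 → 66 → 54 → 101 → 94 → 111 → … (one orbit).
Cycle lengths of π_69 on ℤ/125ℤ: [50, 50, 10, 10, 2, 2, 1]; 7 cycles in total.
n − c = 125 − 7 = 118; sign = (−1)^118 = +1.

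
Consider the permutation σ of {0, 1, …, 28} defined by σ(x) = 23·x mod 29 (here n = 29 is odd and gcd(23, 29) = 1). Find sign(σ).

Orbit of 16 under x↦23x: [16, 20, 25, 24, 1, 23, 7]… (length divides ord_29(23)).
Cycle lengths of π_23 on ℤ/29ℤ: [7, 7, 7, 7, 1]; 5 cycles in total.
29 − 5 = 24 transpositions; sign(π) = (−1)^24 = +1.
Via Zolotarev, sign(π_{23}) = (23|29) = +1.

+1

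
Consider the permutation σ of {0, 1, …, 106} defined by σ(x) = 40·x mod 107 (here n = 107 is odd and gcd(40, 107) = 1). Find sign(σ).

Trace 47: π^k(47) = [47, 61, 86, 16, 105, 27, 10] for k=0..6.
The orbit structure of x ↦ 40x mod 107: 3 orbits of sizes [53, 53, 1].
107 − 3 = 104 transpositions; sign(π) = (−1)^104 = +1.
The Jacobi symbol (40|107) = +1 (Zolotarev) agrees.

+1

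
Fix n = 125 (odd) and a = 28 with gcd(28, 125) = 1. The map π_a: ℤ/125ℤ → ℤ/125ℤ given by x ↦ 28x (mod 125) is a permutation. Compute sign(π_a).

-1

Start at x=109: 109 → 52 → 81 → 18 → 4 → 112 → 11 → … (one orbit).
The orbit structure of x ↦ 28x mod 125: 4 orbits of sizes [100, 20, 4, 1].
4 cycles on 125: each ℓ→(−1)^(ℓ−1), product (−1)^121 = -1.
Zolotarev: (28|125) = -1, matching the cycle-count sign.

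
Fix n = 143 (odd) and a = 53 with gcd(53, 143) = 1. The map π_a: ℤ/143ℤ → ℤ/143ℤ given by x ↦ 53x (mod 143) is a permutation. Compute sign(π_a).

Start at x=27: 27 → 1 → 53 → 92 → 14 → 27 (one orbit).
Cycle type of π: 5×26 + 1×13; total 39 cycles.
sign(π) = (−1)^{n − #cycles} = (−1)^{143−39} = (−1)^104 = +1.

+1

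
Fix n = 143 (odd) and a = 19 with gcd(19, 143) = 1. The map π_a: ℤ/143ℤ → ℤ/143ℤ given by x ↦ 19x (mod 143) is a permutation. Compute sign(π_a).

Trace 4: π^k(4) = [4, 76, 14, 123, 49, 73, 100] for k=0..6.
5 cycles of lengths [60, 60, 12, 10, 1].
Σ(ℓ_i−1) = 143−5 = 138; sign = (−1)^138 = +1.

+1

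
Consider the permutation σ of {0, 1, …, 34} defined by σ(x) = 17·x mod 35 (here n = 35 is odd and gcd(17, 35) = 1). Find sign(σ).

Orbit of 27 under x↦17x: [27, 4, 33, 1, 17, 9, 13]… (length divides ord_35(17)).
Cycle type of π: 12×2 + 6 + 4 + 1; total 5 cycles.
35 − 5 = 30 transpositions; sign(π) = (−1)^30 = +1.
(17|35)_J = +1 (Zolotarev's lemma cross-check).

+1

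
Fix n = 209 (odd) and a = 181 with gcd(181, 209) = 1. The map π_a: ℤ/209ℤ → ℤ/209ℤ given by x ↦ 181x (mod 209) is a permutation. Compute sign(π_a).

-1

Trace 113: π^k(113) = [113, 180, 185, 45, 203, 168, 103] for k=0..6.
Cycle type of π: 90×2 + 18 + 5×2 + 1; total 6 cycles.
sign(π) = (−1)^{n − #cycles} = (−1)^{209−6} = (−1)^203 = -1.
(181|209)_J = -1 (Zolotarev's lemma cross-check).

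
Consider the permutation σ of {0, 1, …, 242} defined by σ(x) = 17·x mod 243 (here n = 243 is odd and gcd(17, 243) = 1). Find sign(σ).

Trace 118: π^k(118) = [118, 62, 82, 179, 127, 215, 10] for k=0..6.
14 cycles of lengths [54, 54, 54, 18, 18, 18, 6, 6, 6, 2, 2, 2, 2, 1].
14 cycles on 243: each ℓ→(−1)^(ℓ−1), product (−1)^229 = -1.

-1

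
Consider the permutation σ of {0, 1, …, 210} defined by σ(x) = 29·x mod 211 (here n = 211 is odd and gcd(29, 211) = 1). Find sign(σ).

-1

Trace 104: π^k(104) = [104, 62, 110, 25, 92, 136, 146] for k=0..6.
Cycle type of π: 210 + 1; total 2 cycles.
n − c = 211 − 2 = 209; sign = (−1)^209 = -1.
(29|211)_J = -1 (Zolotarev's lemma cross-check).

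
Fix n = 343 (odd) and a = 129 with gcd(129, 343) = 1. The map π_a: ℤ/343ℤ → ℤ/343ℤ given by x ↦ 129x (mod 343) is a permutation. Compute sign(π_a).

Start at x=227: 227 → 128 → 48 → 18 → 264 → 99 → 80 → … (one orbit).
Cycle lengths of π_129 on ℤ/343ℤ: [42, 42, 42, 42, 42, 42, 42, 6, 6, 6, 6, 6, 6, 6, 6, 1]; 16 cycles in total.
16 cycles on 343: each ℓ→(−1)^(ℓ−1), product (−1)^327 = -1.
(129|343)_J = -1 (Zolotarev's lemma cross-check).

-1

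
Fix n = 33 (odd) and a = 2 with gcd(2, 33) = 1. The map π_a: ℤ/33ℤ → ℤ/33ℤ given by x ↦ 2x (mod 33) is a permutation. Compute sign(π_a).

Orbit of 25 under x↦2x: [25, 17, 1, 2, 4, 8, 16]… (length divides ord_33(2)).
Decompose π into cycles: lengths [10, 10, 10, 2, 1] (5 cycles, including the fixed point 0).
n − c = 33 − 5 = 28; sign = (−1)^28 = +1.
(2|33)_J = +1 (Zolotarev's lemma cross-check).

+1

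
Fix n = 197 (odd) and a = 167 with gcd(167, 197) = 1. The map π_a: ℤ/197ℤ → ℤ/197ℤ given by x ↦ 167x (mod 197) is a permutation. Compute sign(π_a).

-1

Trace 144: π^k(144) = [144, 14, 171, 189, 43, 89, 88] for k=0..6.
The orbit structure of x ↦ 167x mod 197: 2 orbits of sizes [196, 1].
With 2 cycles on 197 points, sign = (−1)^{197−2} = -1.
Zolotarev: (167|197) = -1, matching the cycle-count sign.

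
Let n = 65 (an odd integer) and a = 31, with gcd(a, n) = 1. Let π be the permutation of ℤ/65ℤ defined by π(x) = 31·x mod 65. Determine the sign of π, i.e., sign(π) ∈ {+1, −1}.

-1

Start at x=1: 1 → 31 → 51 → 21 → 1 (one orbit).
20 cycles of lengths [4, 4, 4, 4, 4, 4, 4, 4, 4, 4, 4, 4, 4, 4, 4, 1, 1, 1, 1, 1].
20 cycles on 65: each ℓ→(−1)^(ℓ−1), product (−1)^45 = -1.
Via Zolotarev, sign(π_{31}) = (31|65) = -1.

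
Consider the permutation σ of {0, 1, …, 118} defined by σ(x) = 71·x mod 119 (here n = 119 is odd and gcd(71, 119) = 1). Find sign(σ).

-1

Trace 78: π^k(78) = [78, 64, 22, 15, 113, 50, 99] for k=0..6.
Cycle lengths of π_71 on ℤ/119ℤ: [16, 16, 16, 16, 16, 16, 16, 1, 1, 1, 1, 1, 1, 1]; 14 cycles in total.
n − c = 119 − 14 = 105; sign = (−1)^105 = -1.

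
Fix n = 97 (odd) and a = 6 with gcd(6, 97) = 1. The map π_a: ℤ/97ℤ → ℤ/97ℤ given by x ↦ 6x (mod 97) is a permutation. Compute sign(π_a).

Start at x=22: 22 → 35 → 16 → 96 → 91 → 61 → 75 → … (one orbit).
9 cycles of lengths [12, 12, 12, 12, 12, 12, 12, 12, 1].
Σ(ℓ_i−1) = 97−9 = 88; sign = (−1)^88 = +1.
The Jacobi symbol (6|97) = +1 (Zolotarev) agrees.

+1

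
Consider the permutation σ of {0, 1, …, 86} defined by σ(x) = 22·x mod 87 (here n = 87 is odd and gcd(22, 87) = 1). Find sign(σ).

Start at x=64: 64 → 16 → 4 → 1 → 22 → 49 → 34 → … (one orbit).
The orbit structure of x ↦ 22x mod 87: 9 orbits of sizes [14, 14, 14, 14, 14, 14, 1, 1, 1].
Σ(ℓ_i−1) = 87−9 = 78; sign = (−1)^78 = +1.
(22|87)_J = +1 (Zolotarev's lemma cross-check).

+1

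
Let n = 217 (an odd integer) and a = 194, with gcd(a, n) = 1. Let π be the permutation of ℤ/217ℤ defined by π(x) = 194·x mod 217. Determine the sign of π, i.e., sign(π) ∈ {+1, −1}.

Start at x=101: 101 → 64 → 47 → 4 → 125 → 163 → 157 → … (one orbit).
Cycle type of π: 30×6 + 6 + 5×6 + 1; total 14 cycles.
sign(π) = (−1)^{n − #cycles} = (−1)^{217−14} = (−1)^203 = -1.
Via Zolotarev, sign(π_{194}) = (194|217) = -1.

-1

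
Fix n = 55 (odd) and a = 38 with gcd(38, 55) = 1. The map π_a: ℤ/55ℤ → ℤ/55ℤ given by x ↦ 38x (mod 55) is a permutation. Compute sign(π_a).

Start at x=42: 42 → 1 → 38 → 14 → 37 → 31 → 23 → … (one orbit).
Cycle type of π: 20×2 + 5×2 + 4 + 1; total 6 cycles.
sign(π) = (−1)^{n − #cycles} = (−1)^{55−6} = (−1)^49 = -1.

-1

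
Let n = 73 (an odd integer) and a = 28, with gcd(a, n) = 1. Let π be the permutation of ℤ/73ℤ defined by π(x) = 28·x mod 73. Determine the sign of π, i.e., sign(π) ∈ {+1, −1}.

-1

Start at x=9: 9 → 33 → 48 → 30 → 37 → 14 → 27 → … (one orbit).
Decompose π into cycles: lengths [72, 1] (2 cycles, including the fixed point 0).
73 − 2 = 71 transpositions; sign(π) = (−1)^71 = -1.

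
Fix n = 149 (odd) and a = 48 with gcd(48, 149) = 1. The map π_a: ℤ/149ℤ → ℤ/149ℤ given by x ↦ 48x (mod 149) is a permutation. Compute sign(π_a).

Start at x=58: 58 → 102 → 128 → 35 → 41 → 31 → 147 → … (one orbit).
Decompose π into cycles: lengths [148, 1] (2 cycles, including the fixed point 0).
149 − 2 = 147 transpositions; sign(π) = (−1)^147 = -1.

-1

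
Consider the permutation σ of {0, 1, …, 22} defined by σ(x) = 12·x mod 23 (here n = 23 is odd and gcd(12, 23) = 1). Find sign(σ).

+1

Orbit of 16 under x↦12x: [16, 8, 4, 2, 1, 12, 6]… (length divides ord_23(12)).
The orbit structure of x ↦ 12x mod 23: 3 orbits of sizes [11, 11, 1].
With 3 cycles on 23 points, sign = (−1)^{23−3} = +1.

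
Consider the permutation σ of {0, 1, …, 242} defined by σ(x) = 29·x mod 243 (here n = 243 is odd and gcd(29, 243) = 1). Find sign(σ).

Orbit of 32 under x↦29x: [32, 199, 182, 175, 215, 160, 23]… (length divides ord_243(29)).
Decompose π into cycles: lengths [162, 54, 18, 6, 2, 1] (6 cycles, including the fixed point 0).
6 cycles on 243: each ℓ→(−1)^(ℓ−1), product (−1)^237 = -1.

-1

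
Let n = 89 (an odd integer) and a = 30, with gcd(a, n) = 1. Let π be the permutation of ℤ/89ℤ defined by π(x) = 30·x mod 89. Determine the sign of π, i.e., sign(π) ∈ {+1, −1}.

-1

Start at x=61: 61 → 50 → 76 → 55 → 48 → 16 → 35 → … (one orbit).
Cycle type of π: 88 + 1; total 2 cycles.
With 2 cycles on 89 points, sign = (−1)^{89−2} = -1.
Via Zolotarev, sign(π_{30}) = (30|89) = -1.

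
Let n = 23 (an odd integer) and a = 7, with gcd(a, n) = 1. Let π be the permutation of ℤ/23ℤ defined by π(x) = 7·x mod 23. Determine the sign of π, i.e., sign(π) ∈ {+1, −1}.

Trace 9: π^k(9) = [9, 17, 4, 5, 12, 15, 13] for k=0..6.
2 cycles of lengths [22, 1].
With 2 cycles on 23 points, sign = (−1)^{23−2} = -1.
Check: (7/23) = -1 by Zolotarev.

-1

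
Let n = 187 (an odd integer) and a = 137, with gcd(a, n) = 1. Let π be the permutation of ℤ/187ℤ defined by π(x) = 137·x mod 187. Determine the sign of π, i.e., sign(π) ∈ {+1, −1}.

Trace 86: π^k(86) = [86, 1, 137, 69, 103] for k=0..4.
Decompose π into cycles: lengths [5, 5, 5, 5, 5, 5, 5, 5, 5, 5, 5, 5, 5, 5, 5, 5, 5, 5, 5, 5, 5, 5, 5, 5, 5, 5, 5, 5, 5, 5, 5, 5, 5, 5, 1, 1, 1, 1, 1, 1, 1, 1, 1, 1, 1, 1, 1, 1, 1, 1, 1] (51 cycles, including the fixed point 0).
n − c = 187 − 51 = 136; sign = (−1)^136 = +1.
The Jacobi symbol (137|187) = +1 (Zolotarev) agrees.

+1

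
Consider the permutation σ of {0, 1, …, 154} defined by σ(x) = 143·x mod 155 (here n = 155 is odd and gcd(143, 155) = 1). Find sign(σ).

-1

Start at x=82: 82 → 101 → 28 → 129 → 2 → 131 → 133 → … (one orbit).
Decompose π into cycles: lengths [60, 60, 15, 15, 4, 1] (6 cycles, including the fixed point 0).
6 cycles on 155: each ℓ→(−1)^(ℓ−1), product (−1)^149 = -1.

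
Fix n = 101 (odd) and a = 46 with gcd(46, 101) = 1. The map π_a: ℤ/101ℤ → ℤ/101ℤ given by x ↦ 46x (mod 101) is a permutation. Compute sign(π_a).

Trace 75: π^k(75) = [75, 16, 29, 21, 57, 97, 18] for k=0..6.
Cycle type of π: 100 + 1; total 2 cycles.
sign(π) = (−1)^{n − #cycles} = (−1)^{101−2} = (−1)^99 = -1.

-1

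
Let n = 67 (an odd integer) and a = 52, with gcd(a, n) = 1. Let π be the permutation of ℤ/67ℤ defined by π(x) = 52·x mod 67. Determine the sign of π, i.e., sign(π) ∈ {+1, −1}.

-1

Orbit of 5 under x↦52x: [5, 59, 53, 9, 66, 15, 43]… (length divides ord_67(52)).
4 cycles of lengths [22, 22, 22, 1].
n − c = 67 − 4 = 63; sign = (−1)^63 = -1.
Zolotarev: (52|67) = -1, matching the cycle-count sign.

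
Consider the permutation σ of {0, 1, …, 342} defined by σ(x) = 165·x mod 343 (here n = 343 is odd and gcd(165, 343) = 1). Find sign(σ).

Orbit of 226 under x↦165x: [226, 246, 116, 275, 99, 214, 324]… (length divides ord_343(165)).
Cycle lengths of π_165 on ℤ/343ℤ: [21, 21, 21, 21, 21, 21, 21, 21, 21, 21, 21, 21, 21, 21, 3, 3, 3, 3, 3, 3, 3, 3, 3, 3, 3, 3, 3, 3, 3, 3, 1]; 31 cycles in total.
Σ(ℓ_i−1) = 343−31 = 312; sign = (−1)^312 = +1.
(165|343)_J = +1 (Zolotarev's lemma cross-check).

+1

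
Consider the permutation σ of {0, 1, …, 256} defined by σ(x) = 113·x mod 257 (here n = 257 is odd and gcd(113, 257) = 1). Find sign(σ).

Orbit of 246 under x↦113x: [246, 42, 120, 196, 46, 58, 129]… (length divides ord_257(113)).
3 cycles of lengths [128, 128, 1].
257 − 3 = 254 transpositions; sign(π) = (−1)^254 = +1.
(113|257)_J = +1 (Zolotarev's lemma cross-check).

+1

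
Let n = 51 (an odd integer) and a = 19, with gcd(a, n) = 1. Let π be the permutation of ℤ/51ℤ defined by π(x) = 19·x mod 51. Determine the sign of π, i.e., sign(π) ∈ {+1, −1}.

Trace 25: π^k(25) = [25, 16, 49, 13, 43, 1, 19] for k=0..6.
9 cycles of lengths [8, 8, 8, 8, 8, 8, 1, 1, 1].
sign(π) = (−1)^{n − #cycles} = (−1)^{51−9} = (−1)^42 = +1.
Via Zolotarev, sign(π_{19}) = (19|51) = +1.

+1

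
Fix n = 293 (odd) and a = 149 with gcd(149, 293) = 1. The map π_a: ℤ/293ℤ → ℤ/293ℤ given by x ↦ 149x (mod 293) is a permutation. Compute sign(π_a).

Trace 90: π^k(90) = [90, 225, 123, 161, 256, 54, 135] for k=0..6.
Cycle type of π: 73×4 + 1; total 5 cycles.
5 cycles on 293: each ℓ→(−1)^(ℓ−1), product (−1)^288 = +1.

+1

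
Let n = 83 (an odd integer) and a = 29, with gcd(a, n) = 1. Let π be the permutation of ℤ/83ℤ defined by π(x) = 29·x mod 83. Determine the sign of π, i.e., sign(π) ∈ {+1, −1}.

Start at x=25: 25 → 61 → 26 → 7 → 37 → 77 → 75 → … (one orbit).
The orbit structure of x ↦ 29x mod 83: 3 orbits of sizes [41, 41, 1].
83 − 3 = 80 transpositions; sign(π) = (−1)^80 = +1.
(29|83)_J = +1 (Zolotarev's lemma cross-check).

+1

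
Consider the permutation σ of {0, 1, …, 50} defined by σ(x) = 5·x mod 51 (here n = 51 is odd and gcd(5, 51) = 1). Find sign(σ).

Orbit of 16 under x↦5x: [16, 29, 43, 11, 4, 20, 49]… (length divides ord_51(5)).
5 cycles of lengths [16, 16, 16, 2, 1].
51 − 5 = 46 transpositions; sign(π) = (−1)^46 = +1.

+1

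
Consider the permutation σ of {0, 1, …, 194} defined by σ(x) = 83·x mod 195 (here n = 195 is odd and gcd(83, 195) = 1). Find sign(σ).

Start at x=1: 1 → 83 → 64 → 47 → 1 (one orbit).
Cycle type of π: 4×48 + 2 + 1; total 50 cycles.
50 cycles on 195: each ℓ→(−1)^(ℓ−1), product (−1)^145 = -1.

-1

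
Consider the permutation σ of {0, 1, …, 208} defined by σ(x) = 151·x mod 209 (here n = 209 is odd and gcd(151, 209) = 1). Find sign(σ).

Start at x=20: 20 → 94 → 191 → 208 → 58 → 189 → 115 → … (one orbit).
Cycle lengths of π_151 on ℤ/209ℤ: [10, 10, 10, 10, 10, 10, 10, 10, 10, 10, 10, 10, 10, 10, 10, 10, 10, 10, 10, 2, 2, 2, 2, 2, 2, 2, 2, 2, 1]; 29 cycles in total.
sign(π) = (−1)^{n − #cycles} = (−1)^{209−29} = (−1)^180 = +1.
Zolotarev: (151|209) = +1, matching the cycle-count sign.

+1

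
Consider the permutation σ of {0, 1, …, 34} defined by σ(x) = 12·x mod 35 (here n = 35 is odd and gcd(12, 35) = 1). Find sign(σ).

Orbit of 33 under x↦12x: [33, 11, 27, 9, 3, 1, 12]… (length divides ord_35(12)).
π_12 has 5 disjoint cycles with lengths [12, 12, 6, 4, 1] on {0,…,34}.
With 5 cycles on 35 points, sign = (−1)^{35−5} = +1.

+1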